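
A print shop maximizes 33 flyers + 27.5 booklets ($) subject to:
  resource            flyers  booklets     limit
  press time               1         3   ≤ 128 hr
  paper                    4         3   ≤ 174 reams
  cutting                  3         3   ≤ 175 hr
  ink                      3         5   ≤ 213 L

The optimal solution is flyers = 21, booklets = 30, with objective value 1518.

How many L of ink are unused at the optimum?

ink used = 3·21 + 5·30 = 213; slack = 213 − 213 = 0.

0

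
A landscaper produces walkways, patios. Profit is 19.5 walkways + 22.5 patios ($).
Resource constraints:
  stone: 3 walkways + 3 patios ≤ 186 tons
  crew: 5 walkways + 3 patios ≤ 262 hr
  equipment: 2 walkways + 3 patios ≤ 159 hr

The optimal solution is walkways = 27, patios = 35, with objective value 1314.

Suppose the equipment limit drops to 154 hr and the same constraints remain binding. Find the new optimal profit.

1299

Binding: stone and equipment. Non-binding: crew (22 unused).
Since crew is not tight, its dual is 0.
From A_Bᵀ y = c: 3·y_stone + 2·y_equipment = 19.5; 3·y_stone + 3·y_equipment = 22.5.
→ y_stone = 4.5 and y_equipment = 3.
Δz = y_equipment·Δb = 3 × (-5) = -15, so new z* = 1314 − 15 = 1299.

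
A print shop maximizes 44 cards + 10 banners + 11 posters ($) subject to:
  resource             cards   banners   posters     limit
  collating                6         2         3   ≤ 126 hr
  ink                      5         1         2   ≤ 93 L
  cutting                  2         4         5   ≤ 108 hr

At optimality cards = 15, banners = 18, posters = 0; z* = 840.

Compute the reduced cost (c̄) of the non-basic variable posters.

At the optimum: collating uses 126 of 126 (binding); ink uses 93 of 93 (binding); cutting uses 102 of 108 (slack = 6).
Since cutting is not tight, its dual is 0.
The binding rows give the dual system: 6·y_collating + 5·y_ink = 44 and 2·y_collating + 1·y_ink = 10.
→ y_collating = 1.5 and y_ink = 7.
Reduced cost of posters: c₃ − yᵀa₃ = 11 − (1.5·3 + 7·2) = 11 − 18.5 = -7.5.

-7.5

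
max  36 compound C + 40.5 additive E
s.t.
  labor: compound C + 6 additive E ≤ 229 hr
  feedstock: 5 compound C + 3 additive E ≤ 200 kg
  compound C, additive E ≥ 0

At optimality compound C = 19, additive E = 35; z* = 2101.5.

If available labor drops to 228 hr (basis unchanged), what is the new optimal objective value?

Check each constraint at x*: labor 229/229 (tight); feedstock 200/200 (tight).
The binding rows give the dual system: 1·y_labor + 5·y_feedstock = 36 and 6·y_labor + 3·y_feedstock = 40.5.
This yields shadow prices y_labor = 3.5, y_feedstock = 6.5.
Δz = y_labor·Δb = 3.5 × (-1) = -3.5, so new z* = 2101.5 − 3.5 = 2098.

2098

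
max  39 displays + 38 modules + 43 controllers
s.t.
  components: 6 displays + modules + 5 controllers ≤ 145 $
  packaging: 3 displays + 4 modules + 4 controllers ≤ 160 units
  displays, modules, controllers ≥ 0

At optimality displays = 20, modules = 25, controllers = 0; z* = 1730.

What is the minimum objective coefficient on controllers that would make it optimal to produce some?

At the optimum: components uses 145 of 145 (binding); packaging uses 160 of 160 (binding).
The binding rows give the dual system: 6·y_components + 3·y_packaging = 39 and 1·y_components + 4·y_packaging = 38.
Solving: y_components = 2, y_packaging = 9.
controllers enters the basis when its profit ≥ yᵀa₃ = 2·5 + 9·4 = 46.

46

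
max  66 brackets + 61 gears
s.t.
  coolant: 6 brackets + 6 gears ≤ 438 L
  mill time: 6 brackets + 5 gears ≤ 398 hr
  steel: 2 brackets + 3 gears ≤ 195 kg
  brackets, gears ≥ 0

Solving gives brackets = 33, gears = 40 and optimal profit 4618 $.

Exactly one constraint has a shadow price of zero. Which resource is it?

coolant: 438/438 (binding)
mill time: 398/398 (binding)
steel: 186/195 (slack 9)
By complementary slackness, a constraint with positive slack has shadow price 0 → steel.

steel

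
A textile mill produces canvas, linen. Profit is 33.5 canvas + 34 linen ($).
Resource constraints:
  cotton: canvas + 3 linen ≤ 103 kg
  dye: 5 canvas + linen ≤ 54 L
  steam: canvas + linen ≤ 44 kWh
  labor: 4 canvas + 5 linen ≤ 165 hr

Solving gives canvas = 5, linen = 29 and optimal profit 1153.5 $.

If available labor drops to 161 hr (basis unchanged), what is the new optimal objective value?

1127.5

Check each constraint at x*: cotton 92/103 (slack 11); dye 54/54 (tight); steam 34/44 (slack 10); labor 165/165 (tight).
Since cotton, steam are not tight, their duals are 0.
The binding rows give the dual system: 5·y_dye + 4·y_labor = 33.5 and 1·y_dye + 5·y_labor = 34.
→ y_dye = 1.5 and y_labor = 6.5.
Δz = y_labor·Δb = 6.5 × (-4) = -26, so new z* = 1153.5 − 26 = 1127.5.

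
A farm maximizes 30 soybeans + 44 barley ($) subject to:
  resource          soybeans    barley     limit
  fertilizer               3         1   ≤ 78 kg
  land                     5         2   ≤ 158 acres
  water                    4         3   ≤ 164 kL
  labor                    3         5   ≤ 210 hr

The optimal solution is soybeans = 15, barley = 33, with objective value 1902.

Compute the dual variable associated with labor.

Check each constraint at x*: fertilizer 78/78 (tight); land 141/158 (slack 17); water 159/164 (slack 5); labor 210/210 (tight).
Since land, water are not tight, their duals are 0.
From A_Bᵀ y = c: 3·y_fertilizer + 3·y_labor = 30; 1·y_fertilizer + 5·y_labor = 44.
Solving: y_fertilizer = 1.5, y_labor = 8.5.
Shadow price of labor = 8.5.

8.5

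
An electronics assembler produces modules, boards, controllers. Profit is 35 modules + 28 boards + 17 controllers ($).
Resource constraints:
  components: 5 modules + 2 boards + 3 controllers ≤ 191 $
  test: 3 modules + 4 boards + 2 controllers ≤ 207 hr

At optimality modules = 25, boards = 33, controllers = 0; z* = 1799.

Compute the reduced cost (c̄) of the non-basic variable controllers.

Both components and test are binding at x*.
The binding rows give the dual system: 5·y_components + 3·y_test = 35 and 2·y_components + 4·y_test = 28.
This yields shadow prices y_components = 4, y_test = 5.
Reduced cost of controllers: c₃ − yᵀa₃ = 17 − (4·3 + 5·2) = 17 − 22 = -5.

-5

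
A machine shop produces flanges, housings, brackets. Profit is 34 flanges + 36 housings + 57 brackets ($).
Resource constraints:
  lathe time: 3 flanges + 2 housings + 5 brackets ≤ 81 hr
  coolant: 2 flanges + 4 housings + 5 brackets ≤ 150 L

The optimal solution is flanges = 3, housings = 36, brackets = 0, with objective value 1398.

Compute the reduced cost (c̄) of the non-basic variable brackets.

Check each constraint at x*: lathe time 81/81 (tight); coolant 150/150 (tight).
From A_Bᵀ y = c: 3·y_lathe time + 2·y_coolant = 34; 2·y_lathe time + 4·y_coolant = 36.
→ y_lathe time = 8 and y_coolant = 5.
Reduced cost of brackets: c₃ − yᵀa₃ = 57 − (8·5 + 5·5) = 57 − 65 = -8.

-8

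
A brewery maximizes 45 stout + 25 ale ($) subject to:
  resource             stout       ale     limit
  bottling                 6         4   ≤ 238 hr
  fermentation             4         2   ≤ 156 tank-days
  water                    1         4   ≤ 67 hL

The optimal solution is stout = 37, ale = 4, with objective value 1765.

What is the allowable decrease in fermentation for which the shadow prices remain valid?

Binding constraints: bottling, fermentation. The basis is B = [[6,4],[4,2]] with det -4.
Per unit decrease in fermentation, x* moves by d = (-1, 1.5).
The basis stays optimal until water becomes binding; allowable decrease = 2.8 tank-days.

2.8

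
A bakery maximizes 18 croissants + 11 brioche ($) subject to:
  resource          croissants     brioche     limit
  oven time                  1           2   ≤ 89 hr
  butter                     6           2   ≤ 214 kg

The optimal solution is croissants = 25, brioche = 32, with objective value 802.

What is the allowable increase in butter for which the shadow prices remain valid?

Binding constraints: oven time, butter. The basis is B = [[1,2],[6,2]] with det -10.
Per unit increase in butter, x* moves by d = (0.2, -0.1).
The basis stays optimal until brioche reaches 0; allowable increase = 320 kg.

320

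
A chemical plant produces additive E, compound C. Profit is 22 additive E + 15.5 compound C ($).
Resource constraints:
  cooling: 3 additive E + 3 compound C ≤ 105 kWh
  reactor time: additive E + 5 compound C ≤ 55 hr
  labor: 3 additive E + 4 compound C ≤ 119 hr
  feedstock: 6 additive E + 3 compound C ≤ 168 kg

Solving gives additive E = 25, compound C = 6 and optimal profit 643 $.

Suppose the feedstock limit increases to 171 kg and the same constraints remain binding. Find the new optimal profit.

653.5

At the optimum: cooling uses 93 of 105 (slack = 12); reactor time uses 55 of 55 (binding); labor uses 99 of 119 (slack = 20); feedstock uses 168 of 168 (binding).
Since cooling, labor are not tight, their duals are 0.
Dual feasibility on the basic columns requires 1·y_reactor time + 6·y_feedstock = 22, 5·y_reactor time + 3·y_feedstock = 15.5.
Solving: y_reactor time = 1, y_feedstock = 3.5.
Δz = y_feedstock·Δb = 3.5 × (3) = 10.5, so new z* = 643 + 10.5 = 653.5.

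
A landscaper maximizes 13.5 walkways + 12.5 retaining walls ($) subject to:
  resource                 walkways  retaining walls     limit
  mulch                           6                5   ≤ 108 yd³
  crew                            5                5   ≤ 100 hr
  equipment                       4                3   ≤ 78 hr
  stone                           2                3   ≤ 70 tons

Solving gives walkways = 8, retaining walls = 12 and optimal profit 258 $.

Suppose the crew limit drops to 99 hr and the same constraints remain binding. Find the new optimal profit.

Binding: mulch and crew. Non-binding: equipment (10 unused), stone (18 unused).
Since equipment, stone are not tight, their duals are 0.
The binding rows give the dual system: 6·y_mulch + 5·y_crew = 13.5 and 5·y_mulch + 5·y_crew = 12.5.
This yields shadow prices y_mulch = 1, y_crew = 1.5.
Δz = y_crew·Δb = 1.5 × (-1) = -1.5, so new z* = 258 − 1.5 = 256.5.

256.5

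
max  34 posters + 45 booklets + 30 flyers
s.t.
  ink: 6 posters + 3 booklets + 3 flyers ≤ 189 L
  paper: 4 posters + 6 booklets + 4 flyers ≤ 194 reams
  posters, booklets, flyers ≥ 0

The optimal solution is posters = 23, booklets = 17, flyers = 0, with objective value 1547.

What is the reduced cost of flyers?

-1

Both ink and paper are binding at x*.
From A_Bᵀ y = c: 6·y_ink + 4·y_paper = 34; 3·y_ink + 6·y_paper = 45.
This yields shadow prices y_ink = 1, y_paper = 7.
Reduced cost of flyers: c₃ − yᵀa₃ = 30 − (1·3 + 7·4) = 30 − 31 = -1.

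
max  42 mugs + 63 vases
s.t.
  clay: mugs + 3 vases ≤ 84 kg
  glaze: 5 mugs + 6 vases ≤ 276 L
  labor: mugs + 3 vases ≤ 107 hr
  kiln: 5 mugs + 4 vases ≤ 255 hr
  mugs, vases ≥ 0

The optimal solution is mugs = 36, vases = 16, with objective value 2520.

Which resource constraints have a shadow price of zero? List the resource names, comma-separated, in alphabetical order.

clay: 84/84 (binding)
glaze: 276/276 (binding)
labor: 84/107 (slack 23)
kiln: 244/255 (slack 11)
By complementary slackness, a constraint with positive slack has shadow price 0 → kiln, labor.

kiln, labor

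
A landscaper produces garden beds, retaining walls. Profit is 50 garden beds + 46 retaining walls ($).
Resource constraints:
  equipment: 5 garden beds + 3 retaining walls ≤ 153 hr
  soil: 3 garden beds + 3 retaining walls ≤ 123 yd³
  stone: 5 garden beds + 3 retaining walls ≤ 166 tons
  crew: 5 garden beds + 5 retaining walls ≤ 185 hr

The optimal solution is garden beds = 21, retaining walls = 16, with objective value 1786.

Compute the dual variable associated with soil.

Check each constraint at x*: equipment 153/153 (tight); soil 111/123 (slack 12); stone 153/166 (slack 13); crew 185/185 (tight).
By complementary slackness, y = 0 for the non-binding constraints.
The binding rows give the dual system: 5·y_equipment + 5·y_crew = 50 and 3·y_equipment + 5·y_crew = 46.
This yields shadow prices y_equipment = 2, y_crew = 8.
Shadow price of soil = 0.

0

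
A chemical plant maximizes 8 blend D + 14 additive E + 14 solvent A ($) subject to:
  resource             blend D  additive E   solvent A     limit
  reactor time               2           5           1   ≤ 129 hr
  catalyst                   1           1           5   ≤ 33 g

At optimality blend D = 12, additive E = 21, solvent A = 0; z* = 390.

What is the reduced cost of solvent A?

At the optimum: reactor time uses 129 of 129 (binding); catalyst uses 33 of 33 (binding).
From A_Bᵀ y = c: 2·y_reactor time + 1·y_catalyst = 8; 5·y_reactor time + 1·y_catalyst = 14.
This yields shadow prices y_reactor time = 2, y_catalyst = 4.
Reduced cost of solvent A: c₃ − yᵀa₃ = 14 − (2·1 + 4·5) = 14 − 22 = -8.

-8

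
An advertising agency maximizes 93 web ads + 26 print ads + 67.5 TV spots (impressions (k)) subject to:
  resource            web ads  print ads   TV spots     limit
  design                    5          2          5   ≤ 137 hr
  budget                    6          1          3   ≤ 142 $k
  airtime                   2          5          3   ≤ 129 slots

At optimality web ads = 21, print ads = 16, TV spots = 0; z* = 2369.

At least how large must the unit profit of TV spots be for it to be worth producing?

69

Binding: design and budget. Non-binding: airtime (7 unused).
Since airtime is not tight, its dual is 0.
Dual feasibility on the basic columns requires 5·y_design + 6·y_budget = 93, 2·y_design + 1·y_budget = 26.
Solving: y_design = 9, y_budget = 8.
TV spots enters the basis when its profit ≥ yᵀa₃ = 9·5 + 8·3 = 69.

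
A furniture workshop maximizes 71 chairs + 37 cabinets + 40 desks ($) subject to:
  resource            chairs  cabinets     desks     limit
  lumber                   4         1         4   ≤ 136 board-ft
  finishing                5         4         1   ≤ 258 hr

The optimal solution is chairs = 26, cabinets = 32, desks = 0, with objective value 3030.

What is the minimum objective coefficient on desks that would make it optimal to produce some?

43

At the optimum: lumber uses 136 of 136 (binding); finishing uses 258 of 258 (binding).
Dual feasibility on the basic columns requires 4·y_lumber + 5·y_finishing = 71, 1·y_lumber + 4·y_finishing = 37.
Solving: y_lumber = 9, y_finishing = 7.
desks enters the basis when its profit ≥ yᵀa₃ = 9·4 + 7·1 = 43.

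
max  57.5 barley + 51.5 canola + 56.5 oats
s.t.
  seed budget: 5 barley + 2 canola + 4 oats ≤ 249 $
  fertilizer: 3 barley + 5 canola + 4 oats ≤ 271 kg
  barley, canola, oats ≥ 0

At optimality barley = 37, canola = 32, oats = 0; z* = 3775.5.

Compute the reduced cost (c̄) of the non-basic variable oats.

At the optimum: seed budget uses 249 of 249 (binding); fertilizer uses 271 of 271 (binding).
From A_Bᵀ y = c: 5·y_seed budget + 3·y_fertilizer = 57.5; 2·y_seed budget + 5·y_fertilizer = 51.5.
Solving: y_seed budget = 7, y_fertilizer = 7.5.
Reduced cost of oats: c₃ − yᵀa₃ = 56.5 − (7·4 + 7.5·4) = 56.5 − 58 = -1.5.

-1.5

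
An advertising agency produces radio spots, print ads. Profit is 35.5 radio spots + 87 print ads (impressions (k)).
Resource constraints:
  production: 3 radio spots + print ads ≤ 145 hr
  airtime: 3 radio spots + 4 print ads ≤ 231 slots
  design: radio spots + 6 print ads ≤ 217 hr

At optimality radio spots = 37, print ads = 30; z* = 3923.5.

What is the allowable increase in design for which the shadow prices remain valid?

Binding constraints: airtime, design. The basis is B = [[3,4],[1,6]] with det 14.
Per unit increase in design, x* moves by d = (-0.2857, 0.2143).
The basis stays optimal until radio spots reaches 0; allowable increase = 129.5 hr.

129.5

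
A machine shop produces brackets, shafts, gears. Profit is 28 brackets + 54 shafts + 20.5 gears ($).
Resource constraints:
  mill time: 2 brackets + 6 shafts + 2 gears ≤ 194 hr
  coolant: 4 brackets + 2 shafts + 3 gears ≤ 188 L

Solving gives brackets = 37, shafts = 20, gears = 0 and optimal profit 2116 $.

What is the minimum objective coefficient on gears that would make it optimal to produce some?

Both mill time and coolant are binding at x*.
The binding rows give the dual system: 2·y_mill time + 4·y_coolant = 28 and 6·y_mill time + 2·y_coolant = 54.
→ y_mill time = 8 and y_coolant = 3.
gears enters the basis when its profit ≥ yᵀa₃ = 8·2 + 3·3 = 25.

25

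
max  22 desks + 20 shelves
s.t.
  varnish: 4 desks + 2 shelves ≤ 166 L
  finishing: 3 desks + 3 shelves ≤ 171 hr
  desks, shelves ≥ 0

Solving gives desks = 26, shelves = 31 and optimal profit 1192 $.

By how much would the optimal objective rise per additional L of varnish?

Check each constraint at x*: varnish 166/166 (tight); finishing 171/171 (tight).
The binding rows give the dual system: 4·y_varnish + 3·y_finishing = 22 and 2·y_varnish + 3·y_finishing = 20.
This yields shadow prices y_varnish = 1, y_finishing = 6.
Shadow price of varnish = 1.

1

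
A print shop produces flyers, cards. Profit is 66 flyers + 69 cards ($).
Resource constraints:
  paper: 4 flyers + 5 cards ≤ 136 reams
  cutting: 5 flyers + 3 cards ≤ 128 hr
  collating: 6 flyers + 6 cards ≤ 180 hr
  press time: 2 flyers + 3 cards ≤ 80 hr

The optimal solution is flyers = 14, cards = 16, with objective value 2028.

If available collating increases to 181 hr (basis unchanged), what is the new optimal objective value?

2037

Check each constraint at x*: paper 136/136 (tight); cutting 118/128 (slack 10); collating 180/180 (tight); press time 76/80 (slack 4).
Slack constraints have shadow price 0 (complementary slackness).
The binding rows give the dual system: 4·y_paper + 6·y_collating = 66 and 5·y_paper + 6·y_collating = 69.
→ y_paper = 3 and y_collating = 9.
Δz = y_collating·Δb = 9 × (1) = 9, so new z* = 2028 + 9 = 2037.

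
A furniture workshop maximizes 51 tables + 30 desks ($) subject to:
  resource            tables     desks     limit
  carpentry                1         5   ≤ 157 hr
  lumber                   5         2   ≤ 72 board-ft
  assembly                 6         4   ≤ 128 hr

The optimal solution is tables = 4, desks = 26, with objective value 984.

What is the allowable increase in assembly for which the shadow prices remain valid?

8

Binding constraints: lumber, assembly. The basis is B = [[5,2],[6,4]] with det 8.
Per unit increase in assembly, x* moves by d = (-0.25, 0.625).
The basis stays optimal until carpentry becomes binding; allowable increase = 8 hr.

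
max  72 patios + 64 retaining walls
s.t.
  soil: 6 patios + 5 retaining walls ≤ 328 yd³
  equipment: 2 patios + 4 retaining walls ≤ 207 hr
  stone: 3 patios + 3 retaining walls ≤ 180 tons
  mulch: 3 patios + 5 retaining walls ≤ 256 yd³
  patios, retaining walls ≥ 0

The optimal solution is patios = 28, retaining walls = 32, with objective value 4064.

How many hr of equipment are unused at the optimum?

23

equipment used = 2·28 + 4·32 = 184; slack = 207 − 184 = 23.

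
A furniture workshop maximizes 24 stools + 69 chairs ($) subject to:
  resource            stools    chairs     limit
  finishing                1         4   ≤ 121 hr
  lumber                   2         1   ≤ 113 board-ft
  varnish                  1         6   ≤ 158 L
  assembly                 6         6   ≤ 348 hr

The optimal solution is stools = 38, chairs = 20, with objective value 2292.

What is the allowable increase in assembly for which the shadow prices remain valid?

45

Binding constraints: varnish, assembly. The basis is B = [[1,6],[6,6]] with det -30.
Per unit increase in assembly, x* moves by d = (0.2, -0.0333).
The basis stays optimal until finishing becomes binding; allowable increase = 45 hr.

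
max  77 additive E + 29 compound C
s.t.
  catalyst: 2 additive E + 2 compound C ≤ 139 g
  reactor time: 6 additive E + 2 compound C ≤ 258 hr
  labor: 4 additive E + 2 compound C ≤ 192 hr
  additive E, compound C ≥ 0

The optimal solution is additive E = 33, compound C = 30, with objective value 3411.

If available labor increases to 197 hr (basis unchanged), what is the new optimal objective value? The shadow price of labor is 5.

3436

Δb = 5, so new z* = 3411 + (5)·(5) = 3411 + 25 = 3436.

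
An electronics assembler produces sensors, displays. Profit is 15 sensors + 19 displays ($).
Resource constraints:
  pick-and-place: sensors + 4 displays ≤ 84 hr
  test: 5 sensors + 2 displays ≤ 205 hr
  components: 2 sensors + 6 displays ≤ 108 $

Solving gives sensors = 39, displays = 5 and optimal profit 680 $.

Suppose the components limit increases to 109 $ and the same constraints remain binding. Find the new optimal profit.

682.5

Check each constraint at x*: pick-and-place 59/84 (slack 25); test 205/205 (tight); components 108/108 (tight).
Slack constraints have shadow price 0 (complementary slackness).
The binding rows give the dual system: 5·y_test + 2·y_components = 15 and 2·y_test + 6·y_components = 19.
Solving: y_test = 2, y_components = 2.5.
Δz = y_components·Δb = 2.5 × (1) = 2.5, so new z* = 680 + 2.5 = 682.5.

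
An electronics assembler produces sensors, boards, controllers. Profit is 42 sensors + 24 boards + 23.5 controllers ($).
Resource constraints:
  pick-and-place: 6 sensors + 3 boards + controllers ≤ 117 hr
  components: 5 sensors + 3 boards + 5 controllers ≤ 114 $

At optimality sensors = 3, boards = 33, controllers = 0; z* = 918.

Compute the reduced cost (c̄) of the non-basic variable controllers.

-8.5

At the optimum: pick-and-place uses 117 of 117 (binding); components uses 114 of 114 (binding).
Dual feasibility on the basic columns requires 6·y_pick-and-place + 5·y_components = 42, 3·y_pick-and-place + 3·y_components = 24.
This yields shadow prices y_pick-and-place = 2, y_components = 6.
Reduced cost of controllers: c₃ − yᵀa₃ = 23.5 − (2·1 + 6·5) = 23.5 − 32 = -8.5.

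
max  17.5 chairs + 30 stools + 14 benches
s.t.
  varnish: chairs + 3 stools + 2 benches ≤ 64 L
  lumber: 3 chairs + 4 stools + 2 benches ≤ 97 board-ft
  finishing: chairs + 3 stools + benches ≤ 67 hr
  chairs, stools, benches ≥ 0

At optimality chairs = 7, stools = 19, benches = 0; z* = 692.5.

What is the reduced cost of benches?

-3

Binding: varnish and lumber. Non-binding: finishing (3 unused).
Slack constraints have shadow price 0 (complementary slackness).
From A_Bᵀ y = c: 1·y_varnish + 3·y_lumber = 17.5; 3·y_varnish + 4·y_lumber = 30.
This yields shadow prices y_varnish = 4, y_lumber = 4.5.
Reduced cost of benches: c₃ − yᵀa₃ = 14 − (4·2 + 4.5·2) = 14 − 17 = -3.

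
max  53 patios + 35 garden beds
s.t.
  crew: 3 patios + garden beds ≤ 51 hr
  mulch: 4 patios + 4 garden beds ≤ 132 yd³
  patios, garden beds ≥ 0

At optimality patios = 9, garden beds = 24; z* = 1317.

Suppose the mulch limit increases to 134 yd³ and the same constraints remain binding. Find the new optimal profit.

Both crew and mulch are binding at x*.
From A_Bᵀ y = c: 3·y_crew + 4·y_mulch = 53; 1·y_crew + 4·y_mulch = 35.
This yields shadow prices y_crew = 9, y_mulch = 6.5.
Δz = y_mulch·Δb = 6.5 × (2) = 13, so new z* = 1317 + 13 = 1330.

1330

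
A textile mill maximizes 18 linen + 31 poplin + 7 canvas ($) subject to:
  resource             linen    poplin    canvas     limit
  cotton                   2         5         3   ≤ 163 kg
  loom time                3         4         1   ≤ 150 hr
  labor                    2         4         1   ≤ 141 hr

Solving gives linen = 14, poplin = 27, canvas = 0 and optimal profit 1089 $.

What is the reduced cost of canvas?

-6

Binding: cotton and loom time. Non-binding: labor (5 unused).
Slack constraints have shadow price 0 (complementary slackness).
The binding rows give the dual system: 2·y_cotton + 3·y_loom time = 18 and 5·y_cotton + 4·y_loom time = 31.
→ y_cotton = 3 and y_loom time = 4.
Reduced cost of canvas: c₃ − yᵀa₃ = 7 − (3·3 + 4·1) = 7 − 13 = -6.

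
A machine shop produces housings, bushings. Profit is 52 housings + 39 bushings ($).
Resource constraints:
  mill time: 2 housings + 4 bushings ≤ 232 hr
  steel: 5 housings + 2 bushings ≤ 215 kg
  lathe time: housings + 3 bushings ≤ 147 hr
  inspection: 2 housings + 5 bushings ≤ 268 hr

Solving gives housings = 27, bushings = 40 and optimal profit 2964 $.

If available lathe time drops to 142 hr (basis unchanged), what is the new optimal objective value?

2929

Check each constraint at x*: mill time 214/232 (slack 18); steel 215/215 (tight); lathe time 147/147 (tight); inspection 254/268 (slack 14).
Since mill time, inspection are not tight, their duals are 0.
Dual feasibility on the basic columns requires 5·y_steel + 1·y_lathe time = 52, 2·y_steel + 3·y_lathe time = 39.
This yields shadow prices y_steel = 9, y_lathe time = 7.
Δz = y_lathe time·Δb = 7 × (-5) = -35, so new z* = 2964 − 35 = 2929.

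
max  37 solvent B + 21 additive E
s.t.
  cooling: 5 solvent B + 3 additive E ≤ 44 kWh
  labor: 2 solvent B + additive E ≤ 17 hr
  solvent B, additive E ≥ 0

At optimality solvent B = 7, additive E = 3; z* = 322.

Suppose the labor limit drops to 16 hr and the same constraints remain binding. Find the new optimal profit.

316

At the optimum: cooling uses 44 of 44 (binding); labor uses 17 of 17 (binding).
From A_Bᵀ y = c: 5·y_cooling + 2·y_labor = 37; 3·y_cooling + 1·y_labor = 21.
This yields shadow prices y_cooling = 5, y_labor = 6.
Δz = y_labor·Δb = 6 × (-1) = -6, so new z* = 322 − 6 = 316.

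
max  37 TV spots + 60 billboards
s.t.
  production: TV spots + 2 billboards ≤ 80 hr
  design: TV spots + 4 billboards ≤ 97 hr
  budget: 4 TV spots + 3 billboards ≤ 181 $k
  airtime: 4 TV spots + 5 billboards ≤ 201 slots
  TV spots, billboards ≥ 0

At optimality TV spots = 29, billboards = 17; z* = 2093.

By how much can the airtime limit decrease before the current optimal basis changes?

79.75

Binding constraints: design, airtime. The basis is B = [[1,4],[4,5]] with det -11.
Per unit decrease in airtime, x* moves by d = (-0.3636, 0.0909).
The basis stays optimal until TV spots reaches 0; allowable decrease = 79.75 slots.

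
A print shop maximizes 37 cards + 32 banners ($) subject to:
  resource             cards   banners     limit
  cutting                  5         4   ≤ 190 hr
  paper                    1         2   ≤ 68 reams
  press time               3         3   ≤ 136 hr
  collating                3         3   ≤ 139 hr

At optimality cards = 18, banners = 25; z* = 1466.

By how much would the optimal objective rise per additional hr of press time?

0

Check each constraint at x*: cutting 190/190 (tight); paper 68/68 (tight); press time 129/136 (slack 7); collating 129/139 (slack 10).
Since press time, collating are not tight, their duals are 0.
From A_Bᵀ y = c: 5·y_cutting + 1·y_paper = 37; 4·y_cutting + 2·y_paper = 32.
This yields shadow prices y_cutting = 7, y_paper = 2.
Shadow price of press time = 0.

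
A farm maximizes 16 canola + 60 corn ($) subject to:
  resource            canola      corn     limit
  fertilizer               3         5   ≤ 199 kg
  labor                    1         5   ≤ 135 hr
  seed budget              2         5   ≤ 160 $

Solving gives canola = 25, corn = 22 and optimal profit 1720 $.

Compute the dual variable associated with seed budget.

Check each constraint at x*: fertilizer 185/199 (slack 14); labor 135/135 (tight); seed budget 160/160 (tight).
Since fertilizer is not tight, its dual is 0.
From A_Bᵀ y = c: 1·y_labor + 2·y_seed budget = 16; 5·y_labor + 5·y_seed budget = 60.
This yields shadow prices y_labor = 8, y_seed budget = 4.
Shadow price of seed budget = 4.

4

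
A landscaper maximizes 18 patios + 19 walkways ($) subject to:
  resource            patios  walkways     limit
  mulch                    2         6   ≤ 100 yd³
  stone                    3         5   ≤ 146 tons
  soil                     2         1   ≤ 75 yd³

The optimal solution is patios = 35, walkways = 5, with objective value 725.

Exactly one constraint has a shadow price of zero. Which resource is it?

stone

mulch: 100/100 (binding)
stone: 130/146 (slack 16)
soil: 75/75 (binding)
By complementary slackness, a constraint with positive slack has shadow price 0 → stone.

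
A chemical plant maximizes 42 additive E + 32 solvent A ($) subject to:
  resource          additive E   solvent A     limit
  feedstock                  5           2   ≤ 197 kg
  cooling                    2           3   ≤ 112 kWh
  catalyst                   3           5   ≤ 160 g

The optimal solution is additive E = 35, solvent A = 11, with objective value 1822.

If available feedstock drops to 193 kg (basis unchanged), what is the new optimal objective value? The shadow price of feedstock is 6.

Δb = -4, so new z* = 1822 + (6)·(-4) = 1822 − 24 = 1798.

1798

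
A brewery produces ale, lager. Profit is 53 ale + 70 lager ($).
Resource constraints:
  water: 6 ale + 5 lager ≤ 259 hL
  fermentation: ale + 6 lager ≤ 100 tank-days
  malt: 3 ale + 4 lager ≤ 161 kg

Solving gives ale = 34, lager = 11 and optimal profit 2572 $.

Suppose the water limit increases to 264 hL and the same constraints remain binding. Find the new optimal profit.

2612

Check each constraint at x*: water 259/259 (tight); fermentation 100/100 (tight); malt 146/161 (slack 15).
Since malt is not tight, its dual is 0.
From A_Bᵀ y = c: 6·y_water + 1·y_fermentation = 53; 5·y_water + 6·y_fermentation = 70.
Solving: y_water = 8, y_fermentation = 5.
Δz = y_water·Δb = 8 × (5) = 40, so new z* = 2572 + 40 = 2612.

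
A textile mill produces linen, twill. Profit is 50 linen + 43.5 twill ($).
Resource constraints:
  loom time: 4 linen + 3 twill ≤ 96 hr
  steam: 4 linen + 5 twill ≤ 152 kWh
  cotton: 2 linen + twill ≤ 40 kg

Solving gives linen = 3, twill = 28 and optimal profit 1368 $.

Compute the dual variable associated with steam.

3

At the optimum: loom time uses 96 of 96 (binding); steam uses 152 of 152 (binding); cotton uses 34 of 40 (slack = 6).
Since cotton is not tight, its dual is 0.
Dual feasibility on the basic columns requires 4·y_loom time + 4·y_steam = 50, 3·y_loom time + 5·y_steam = 43.5.
This yields shadow prices y_loom time = 9.5, y_steam = 3.
Shadow price of steam = 3.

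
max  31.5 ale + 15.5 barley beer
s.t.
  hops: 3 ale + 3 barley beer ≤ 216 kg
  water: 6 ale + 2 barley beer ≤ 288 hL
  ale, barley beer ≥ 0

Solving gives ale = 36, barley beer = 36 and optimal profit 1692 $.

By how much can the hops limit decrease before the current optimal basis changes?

72

Binding constraints: hops, water. The basis is B = [[3,3],[6,2]] with det -12.
Per unit decrease in hops, x* moves by d = (0.1667, -0.5).
The basis stays optimal until barley beer reaches 0; allowable decrease = 72 kg.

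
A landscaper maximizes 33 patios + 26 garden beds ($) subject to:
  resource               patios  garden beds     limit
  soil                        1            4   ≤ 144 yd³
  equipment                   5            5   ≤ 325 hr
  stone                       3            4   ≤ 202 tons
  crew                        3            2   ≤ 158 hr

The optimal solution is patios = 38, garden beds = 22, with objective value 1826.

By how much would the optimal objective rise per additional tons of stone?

2

At the optimum: soil uses 126 of 144 (slack = 18); equipment uses 300 of 325 (slack = 25); stone uses 202 of 202 (binding); crew uses 158 of 158 (binding).
Since soil, equipment are not tight, their duals are 0.
The binding rows give the dual system: 3·y_stone + 3·y_crew = 33 and 4·y_stone + 2·y_crew = 26.
→ y_stone = 2 and y_crew = 9.
Shadow price of stone = 2.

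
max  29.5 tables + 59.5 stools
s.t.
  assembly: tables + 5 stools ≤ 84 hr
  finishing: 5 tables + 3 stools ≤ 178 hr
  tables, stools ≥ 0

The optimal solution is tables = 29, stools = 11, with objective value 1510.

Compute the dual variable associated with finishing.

4

Both assembly and finishing are binding at x*.
The binding rows give the dual system: 1·y_assembly + 5·y_finishing = 29.5 and 5·y_assembly + 3·y_finishing = 59.5.
→ y_assembly = 9.5 and y_finishing = 4.
Shadow price of finishing = 4.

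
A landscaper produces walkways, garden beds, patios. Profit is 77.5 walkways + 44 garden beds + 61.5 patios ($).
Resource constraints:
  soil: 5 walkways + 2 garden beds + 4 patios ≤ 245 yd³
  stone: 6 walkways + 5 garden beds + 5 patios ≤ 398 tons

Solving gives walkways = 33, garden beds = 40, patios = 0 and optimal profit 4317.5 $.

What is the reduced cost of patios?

Check each constraint at x*: soil 245/245 (tight); stone 398/398 (tight).
The binding rows give the dual system: 5·y_soil + 6·y_stone = 77.5 and 2·y_soil + 5·y_stone = 44.
Solving: y_soil = 9.5, y_stone = 5.
Reduced cost of patios: c₃ − yᵀa₃ = 61.5 − (9.5·4 + 5·5) = 61.5 − 63 = -1.5.

-1.5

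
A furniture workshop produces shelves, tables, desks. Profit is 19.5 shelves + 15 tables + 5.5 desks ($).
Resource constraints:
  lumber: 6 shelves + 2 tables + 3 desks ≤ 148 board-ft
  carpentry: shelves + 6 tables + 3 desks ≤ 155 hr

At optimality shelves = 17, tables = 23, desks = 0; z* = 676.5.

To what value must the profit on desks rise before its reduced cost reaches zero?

13.5

Check each constraint at x*: lumber 148/148 (tight); carpentry 155/155 (tight).
The binding rows give the dual system: 6·y_lumber + 1·y_carpentry = 19.5 and 2·y_lumber + 6·y_carpentry = 15.
Solving: y_lumber = 3, y_carpentry = 1.5.
desks enters the basis when its profit ≥ yᵀa₃ = 3·3 + 1.5·3 = 13.5.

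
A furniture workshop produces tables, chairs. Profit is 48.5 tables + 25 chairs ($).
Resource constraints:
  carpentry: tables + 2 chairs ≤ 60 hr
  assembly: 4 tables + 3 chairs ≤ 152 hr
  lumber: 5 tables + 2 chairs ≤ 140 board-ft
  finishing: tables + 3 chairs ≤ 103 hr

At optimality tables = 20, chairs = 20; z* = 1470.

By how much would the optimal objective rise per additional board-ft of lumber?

Binding: carpentry and lumber. Non-binding: assembly (12 unused), finishing (23 unused).
Since assembly, finishing are not tight, their duals are 0.
Dual feasibility on the basic columns requires 1·y_carpentry + 5·y_lumber = 48.5, 2·y_carpentry + 2·y_lumber = 25.
→ y_carpentry = 3.5 and y_lumber = 9.
Shadow price of lumber = 9.

9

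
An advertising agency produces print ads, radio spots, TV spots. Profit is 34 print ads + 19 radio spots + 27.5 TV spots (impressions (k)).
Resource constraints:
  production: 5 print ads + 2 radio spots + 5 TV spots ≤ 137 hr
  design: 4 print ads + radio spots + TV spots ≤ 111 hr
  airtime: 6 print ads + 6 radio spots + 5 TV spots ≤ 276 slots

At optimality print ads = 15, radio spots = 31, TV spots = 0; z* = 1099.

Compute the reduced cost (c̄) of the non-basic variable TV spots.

-5

Check each constraint at x*: production 137/137 (tight); design 91/111 (slack 20); airtime 276/276 (tight).
Since design is not tight, its dual is 0.
Dual feasibility on the basic columns requires 5·y_production + 6·y_airtime = 34, 2·y_production + 6·y_airtime = 19.
Solving: y_production = 5, y_airtime = 1.5.
Reduced cost of TV spots: c₃ − yᵀa₃ = 27.5 − (5·5 + 1.5·5) = 27.5 − 32.5 = -5.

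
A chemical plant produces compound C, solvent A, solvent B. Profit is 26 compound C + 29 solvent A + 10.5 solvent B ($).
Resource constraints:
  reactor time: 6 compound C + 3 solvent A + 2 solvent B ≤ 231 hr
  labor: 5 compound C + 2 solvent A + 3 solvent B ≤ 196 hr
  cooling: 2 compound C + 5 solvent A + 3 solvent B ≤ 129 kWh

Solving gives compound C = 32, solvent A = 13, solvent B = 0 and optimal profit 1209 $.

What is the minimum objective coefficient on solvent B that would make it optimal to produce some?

Check each constraint at x*: reactor time 231/231 (tight); labor 186/196 (slack 10); cooling 129/129 (tight).
Since labor is not tight, its dual is 0.
From A_Bᵀ y = c: 6·y_reactor time + 2·y_cooling = 26; 3·y_reactor time + 5·y_cooling = 29.
→ y_reactor time = 3 and y_cooling = 4.
solvent B enters the basis when its profit ≥ yᵀa₃ = 3·2 + 4·3 = 18.

18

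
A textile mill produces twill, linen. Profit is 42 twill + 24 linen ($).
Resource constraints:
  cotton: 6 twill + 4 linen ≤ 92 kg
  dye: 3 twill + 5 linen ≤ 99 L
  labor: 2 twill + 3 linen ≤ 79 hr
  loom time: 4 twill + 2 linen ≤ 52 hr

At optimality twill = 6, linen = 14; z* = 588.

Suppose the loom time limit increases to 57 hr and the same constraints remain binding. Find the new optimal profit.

618

Check each constraint at x*: cotton 92/92 (tight); dye 88/99 (slack 11); labor 54/79 (slack 25); loom time 52/52 (tight).
Since dye, labor are not tight, their duals are 0.
The binding rows give the dual system: 6·y_cotton + 4·y_loom time = 42 and 4·y_cotton + 2·y_loom time = 24.
This yields shadow prices y_cotton = 3, y_loom time = 6.
Δz = y_loom time·Δb = 6 × (5) = 30, so new z* = 588 + 30 = 618.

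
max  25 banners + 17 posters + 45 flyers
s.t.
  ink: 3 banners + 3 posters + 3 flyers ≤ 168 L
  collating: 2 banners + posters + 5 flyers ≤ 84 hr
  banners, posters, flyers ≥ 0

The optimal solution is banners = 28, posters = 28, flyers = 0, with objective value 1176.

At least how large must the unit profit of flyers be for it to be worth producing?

49

Both ink and collating are binding at x*.
The binding rows give the dual system: 3·y_ink + 2·y_collating = 25 and 3·y_ink + 1·y_collating = 17.
Solving: y_ink = 3, y_collating = 8.
flyers enters the basis when its profit ≥ yᵀa₃ = 3·3 + 8·5 = 49.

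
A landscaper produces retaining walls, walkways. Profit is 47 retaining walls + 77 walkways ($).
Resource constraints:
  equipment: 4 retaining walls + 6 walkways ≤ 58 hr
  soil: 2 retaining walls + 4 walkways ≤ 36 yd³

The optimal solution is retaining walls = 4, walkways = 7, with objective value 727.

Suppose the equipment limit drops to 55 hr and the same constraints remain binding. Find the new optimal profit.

701.5

Check each constraint at x*: equipment 58/58 (tight); soil 36/36 (tight).
From A_Bᵀ y = c: 4·y_equipment + 2·y_soil = 47; 6·y_equipment + 4·y_soil = 77.
Solving: y_equipment = 8.5, y_soil = 6.5.
Δz = y_equipment·Δb = 8.5 × (-3) = -25.5, so new z* = 727 − 25.5 = 701.5.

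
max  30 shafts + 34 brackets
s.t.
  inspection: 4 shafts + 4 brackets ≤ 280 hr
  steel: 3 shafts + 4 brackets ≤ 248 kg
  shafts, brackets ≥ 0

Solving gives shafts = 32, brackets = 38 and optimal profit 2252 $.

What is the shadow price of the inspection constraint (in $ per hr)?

Check each constraint at x*: inspection 280/280 (tight); steel 248/248 (tight).
Dual feasibility on the basic columns requires 4·y_inspection + 3·y_steel = 30, 4·y_inspection + 4·y_steel = 34.
→ y_inspection = 4.5 and y_steel = 4.
Shadow price of inspection = 4.5.

4.5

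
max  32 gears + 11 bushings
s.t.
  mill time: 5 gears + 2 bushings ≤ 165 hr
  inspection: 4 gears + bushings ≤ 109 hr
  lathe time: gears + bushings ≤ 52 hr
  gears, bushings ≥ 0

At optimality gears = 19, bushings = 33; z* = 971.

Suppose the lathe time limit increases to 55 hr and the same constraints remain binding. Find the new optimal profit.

At the optimum: mill time uses 161 of 165 (slack = 4); inspection uses 109 of 109 (binding); lathe time uses 52 of 52 (binding).
Slack constraints have shadow price 0 (complementary slackness).
Dual feasibility on the basic columns requires 4·y_inspection + 1·y_lathe time = 32, 1·y_inspection + 1·y_lathe time = 11.
Solving: y_inspection = 7, y_lathe time = 4.
Δz = y_lathe time·Δb = 4 × (3) = 12, so new z* = 971 + 12 = 983.

983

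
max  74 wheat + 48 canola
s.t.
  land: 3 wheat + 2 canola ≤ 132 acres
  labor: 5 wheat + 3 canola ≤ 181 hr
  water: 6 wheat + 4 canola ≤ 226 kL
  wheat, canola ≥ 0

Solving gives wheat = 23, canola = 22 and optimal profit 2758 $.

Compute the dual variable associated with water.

Binding: labor and water. Non-binding: land (19 unused).
Since land is not tight, its dual is 0.
Dual feasibility on the basic columns requires 5·y_labor + 6·y_water = 74, 3·y_labor + 4·y_water = 48.
Solving: y_labor = 4, y_water = 9.
Shadow price of water = 9.

9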